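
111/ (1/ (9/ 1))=999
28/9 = 3.11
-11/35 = -0.31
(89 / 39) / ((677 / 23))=0.08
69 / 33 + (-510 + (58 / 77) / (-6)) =-117356 / 231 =-508.03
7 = 7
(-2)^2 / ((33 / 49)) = 196 / 33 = 5.94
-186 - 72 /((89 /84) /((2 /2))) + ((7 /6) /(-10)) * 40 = -69052 /267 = -258.62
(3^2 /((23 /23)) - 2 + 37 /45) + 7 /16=5947 /720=8.26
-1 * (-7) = 7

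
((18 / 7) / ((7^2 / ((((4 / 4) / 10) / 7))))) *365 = 657 / 2401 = 0.27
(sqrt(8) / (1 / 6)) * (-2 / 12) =-2 * sqrt(2) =-2.83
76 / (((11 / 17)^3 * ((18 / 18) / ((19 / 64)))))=83.28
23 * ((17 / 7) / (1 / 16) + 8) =7544 / 7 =1077.71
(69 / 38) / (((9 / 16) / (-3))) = -9.68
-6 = -6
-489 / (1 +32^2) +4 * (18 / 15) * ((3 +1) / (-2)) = -10329 / 1025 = -10.08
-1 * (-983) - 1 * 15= 968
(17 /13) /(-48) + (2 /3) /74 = -421 /23088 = -0.02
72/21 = 24/7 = 3.43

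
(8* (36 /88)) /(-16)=-9 /44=-0.20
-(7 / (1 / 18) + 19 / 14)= -1783 / 14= -127.36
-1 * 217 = -217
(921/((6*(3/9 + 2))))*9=8289/14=592.07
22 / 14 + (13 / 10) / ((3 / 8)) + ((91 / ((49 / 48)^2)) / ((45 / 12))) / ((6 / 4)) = 105793 / 5145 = 20.56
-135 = -135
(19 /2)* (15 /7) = 285 /14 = 20.36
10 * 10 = 100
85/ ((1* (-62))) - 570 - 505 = -66735/ 62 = -1076.37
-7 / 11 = -0.64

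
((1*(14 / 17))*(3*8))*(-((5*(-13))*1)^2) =-1419600 / 17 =-83505.88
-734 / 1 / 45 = -16.31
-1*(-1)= 1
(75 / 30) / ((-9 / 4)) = -10 / 9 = -1.11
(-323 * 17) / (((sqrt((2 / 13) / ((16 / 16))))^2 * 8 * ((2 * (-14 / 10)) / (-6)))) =-1070745 / 112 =-9560.22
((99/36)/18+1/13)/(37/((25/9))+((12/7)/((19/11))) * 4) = 714875/53809704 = 0.01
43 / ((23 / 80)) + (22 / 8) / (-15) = 206147 / 1380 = 149.38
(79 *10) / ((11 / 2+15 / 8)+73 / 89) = 112496 / 1167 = 96.40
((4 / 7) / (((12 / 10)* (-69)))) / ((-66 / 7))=5 / 6831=0.00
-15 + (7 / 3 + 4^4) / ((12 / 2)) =505 / 18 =28.06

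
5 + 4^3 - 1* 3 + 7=73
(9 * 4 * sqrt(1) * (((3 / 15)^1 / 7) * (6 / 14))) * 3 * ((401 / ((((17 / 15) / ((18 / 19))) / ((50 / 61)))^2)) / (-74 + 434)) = 13154805000 / 19022202241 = 0.69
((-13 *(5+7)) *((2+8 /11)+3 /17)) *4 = -338832 /187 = -1811.94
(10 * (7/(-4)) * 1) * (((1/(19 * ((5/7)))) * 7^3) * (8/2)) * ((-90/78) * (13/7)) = 72030/19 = 3791.05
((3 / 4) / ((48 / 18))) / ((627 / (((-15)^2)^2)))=151875 / 6688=22.71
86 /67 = 1.28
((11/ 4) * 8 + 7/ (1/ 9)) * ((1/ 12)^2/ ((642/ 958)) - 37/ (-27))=5424955/ 46224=117.36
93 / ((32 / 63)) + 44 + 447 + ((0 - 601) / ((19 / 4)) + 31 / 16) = 334099 / 608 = 549.50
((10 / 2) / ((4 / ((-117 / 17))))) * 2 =-585 / 34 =-17.21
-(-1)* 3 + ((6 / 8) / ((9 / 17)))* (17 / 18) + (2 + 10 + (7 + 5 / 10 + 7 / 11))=24.47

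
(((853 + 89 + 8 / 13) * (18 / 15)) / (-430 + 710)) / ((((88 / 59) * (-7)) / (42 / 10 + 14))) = -98589 / 14000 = -7.04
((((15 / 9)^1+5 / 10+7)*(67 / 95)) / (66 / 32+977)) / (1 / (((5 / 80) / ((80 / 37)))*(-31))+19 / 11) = 74389832 / 6886976265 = 0.01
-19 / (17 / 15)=-285 / 17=-16.76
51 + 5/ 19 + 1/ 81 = 78913/ 1539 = 51.28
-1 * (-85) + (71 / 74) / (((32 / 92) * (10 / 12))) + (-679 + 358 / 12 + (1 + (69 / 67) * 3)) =-165627041 / 297480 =-556.77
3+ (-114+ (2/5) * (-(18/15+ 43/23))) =-64531/575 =-112.23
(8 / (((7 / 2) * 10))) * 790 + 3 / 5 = 6341 / 35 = 181.17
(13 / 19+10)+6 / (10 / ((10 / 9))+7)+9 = 20.06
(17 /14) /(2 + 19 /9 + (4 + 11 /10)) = 765 /5803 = 0.13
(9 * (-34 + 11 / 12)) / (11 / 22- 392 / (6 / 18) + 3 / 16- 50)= 1588 / 6535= 0.24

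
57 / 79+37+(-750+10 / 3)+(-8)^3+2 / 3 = -96402 / 79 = -1220.28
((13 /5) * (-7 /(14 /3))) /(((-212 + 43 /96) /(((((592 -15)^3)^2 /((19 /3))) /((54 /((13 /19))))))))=49892075461468672328 /36657745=1361024129047.45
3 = 3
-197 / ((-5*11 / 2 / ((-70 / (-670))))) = 2758 / 3685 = 0.75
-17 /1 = -17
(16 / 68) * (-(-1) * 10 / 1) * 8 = 320 / 17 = 18.82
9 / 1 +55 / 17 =208 / 17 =12.24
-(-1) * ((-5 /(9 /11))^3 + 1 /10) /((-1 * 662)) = 1663021 /4825980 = 0.34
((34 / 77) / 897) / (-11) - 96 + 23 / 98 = -95.77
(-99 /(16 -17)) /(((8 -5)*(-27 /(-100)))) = 1100 /9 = 122.22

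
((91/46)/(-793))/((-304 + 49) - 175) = 7/1206580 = 0.00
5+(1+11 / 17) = 113 / 17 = 6.65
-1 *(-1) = 1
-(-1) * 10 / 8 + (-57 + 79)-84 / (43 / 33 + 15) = 19473 / 1076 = 18.10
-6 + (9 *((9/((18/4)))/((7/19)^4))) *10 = 23443374/2401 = 9764.00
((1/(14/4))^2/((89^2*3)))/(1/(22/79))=0.00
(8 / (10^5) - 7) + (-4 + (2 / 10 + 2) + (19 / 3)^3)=82767527 / 337500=245.24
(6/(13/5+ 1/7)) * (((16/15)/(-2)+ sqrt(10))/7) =0.82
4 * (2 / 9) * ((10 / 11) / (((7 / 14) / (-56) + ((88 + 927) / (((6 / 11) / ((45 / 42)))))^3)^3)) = 7193231360 / 4431038670345078362398355353127902353039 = 0.00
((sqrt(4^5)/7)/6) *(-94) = -1504/21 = -71.62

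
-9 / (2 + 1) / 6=-1 / 2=-0.50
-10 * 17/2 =-85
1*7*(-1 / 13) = -7 / 13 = -0.54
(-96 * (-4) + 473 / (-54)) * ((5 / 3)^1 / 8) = 78.18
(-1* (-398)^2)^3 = -3974645798323264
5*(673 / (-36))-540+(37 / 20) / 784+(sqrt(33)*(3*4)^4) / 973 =-89395267 / 141120+20736*sqrt(33) / 973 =-511.05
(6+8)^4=38416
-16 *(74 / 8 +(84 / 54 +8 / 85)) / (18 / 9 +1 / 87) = -3868948 / 44625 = -86.70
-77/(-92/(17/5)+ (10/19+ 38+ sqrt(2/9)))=-59221404/8804849+ 3442857*sqrt(2)/17609698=-6.45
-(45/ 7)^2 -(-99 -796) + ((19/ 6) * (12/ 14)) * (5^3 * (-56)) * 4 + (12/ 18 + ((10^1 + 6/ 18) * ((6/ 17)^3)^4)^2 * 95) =-3749689876186719073566919091844321292/ 49898954683247949982595105216787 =-75145.66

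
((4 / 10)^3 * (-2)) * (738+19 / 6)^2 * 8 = -632825888 / 1125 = -562511.90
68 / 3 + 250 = 818 / 3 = 272.67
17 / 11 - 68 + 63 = -38 / 11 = -3.45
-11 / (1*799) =-11 / 799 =-0.01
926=926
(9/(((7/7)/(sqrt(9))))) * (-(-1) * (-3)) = -81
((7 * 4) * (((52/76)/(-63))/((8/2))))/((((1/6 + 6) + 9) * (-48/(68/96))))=17/229824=0.00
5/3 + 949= 2852/3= 950.67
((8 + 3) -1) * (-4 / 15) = -8 / 3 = -2.67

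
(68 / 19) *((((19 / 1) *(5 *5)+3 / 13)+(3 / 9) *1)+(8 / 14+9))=9006056 / 5187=1736.27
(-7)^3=-343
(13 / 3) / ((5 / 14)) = 182 / 15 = 12.13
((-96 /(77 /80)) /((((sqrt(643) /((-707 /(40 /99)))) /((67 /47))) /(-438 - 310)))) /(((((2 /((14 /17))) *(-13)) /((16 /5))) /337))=19419610484736 *sqrt(643) /1964365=250682382.50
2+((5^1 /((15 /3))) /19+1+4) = 134 /19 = 7.05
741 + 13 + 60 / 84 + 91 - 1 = 5913 / 7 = 844.71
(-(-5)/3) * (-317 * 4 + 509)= -1265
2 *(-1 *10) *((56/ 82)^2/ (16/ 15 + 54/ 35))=-823200/ 230297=-3.57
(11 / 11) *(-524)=-524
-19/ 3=-6.33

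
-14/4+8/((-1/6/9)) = -871/2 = -435.50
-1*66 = -66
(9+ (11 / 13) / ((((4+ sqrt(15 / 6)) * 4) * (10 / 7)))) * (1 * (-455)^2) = 50552320 / 27-245245 * sqrt(10) / 216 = 1868717.72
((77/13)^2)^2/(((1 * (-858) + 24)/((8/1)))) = -140612164/11909937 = -11.81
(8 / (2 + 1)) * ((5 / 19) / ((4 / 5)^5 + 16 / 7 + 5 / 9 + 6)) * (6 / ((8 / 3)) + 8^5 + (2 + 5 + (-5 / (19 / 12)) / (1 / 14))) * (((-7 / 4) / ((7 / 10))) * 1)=-4081400859375 / 651654457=-6263.14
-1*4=-4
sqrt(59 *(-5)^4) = 25 *sqrt(59) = 192.03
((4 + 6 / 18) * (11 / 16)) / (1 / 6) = 143 / 8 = 17.88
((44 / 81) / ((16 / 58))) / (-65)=-319 / 10530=-0.03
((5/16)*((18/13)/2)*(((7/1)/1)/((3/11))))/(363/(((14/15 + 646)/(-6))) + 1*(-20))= -280203/1179100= -0.24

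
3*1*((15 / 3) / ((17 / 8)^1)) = 120 / 17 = 7.06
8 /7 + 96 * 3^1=2024 /7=289.14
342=342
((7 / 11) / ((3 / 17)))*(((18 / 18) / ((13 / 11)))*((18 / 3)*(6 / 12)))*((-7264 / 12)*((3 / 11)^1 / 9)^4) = -216104 / 46250919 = -0.00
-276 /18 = -46 /3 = -15.33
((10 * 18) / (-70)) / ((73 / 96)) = -3.38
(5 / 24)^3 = 125 / 13824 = 0.01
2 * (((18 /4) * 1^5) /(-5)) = -9 /5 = -1.80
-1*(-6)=6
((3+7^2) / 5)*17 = 884 / 5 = 176.80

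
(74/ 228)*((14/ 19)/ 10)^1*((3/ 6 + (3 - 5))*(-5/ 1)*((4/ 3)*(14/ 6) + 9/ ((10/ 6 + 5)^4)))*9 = 1162019299/ 231040000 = 5.03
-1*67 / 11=-67 / 11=-6.09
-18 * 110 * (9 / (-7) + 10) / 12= -10065 / 7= -1437.86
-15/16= -0.94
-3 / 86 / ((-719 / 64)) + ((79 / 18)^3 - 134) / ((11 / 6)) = -8916951301 / 330564564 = -26.97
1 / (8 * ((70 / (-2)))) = -1 / 280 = -0.00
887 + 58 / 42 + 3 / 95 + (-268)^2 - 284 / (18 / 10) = 434239489 / 5985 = 72554.63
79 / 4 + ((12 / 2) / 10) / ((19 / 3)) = 7541 / 380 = 19.84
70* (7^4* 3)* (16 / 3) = 2689120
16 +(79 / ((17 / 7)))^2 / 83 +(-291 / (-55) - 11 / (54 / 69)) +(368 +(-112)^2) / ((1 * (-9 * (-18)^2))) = 9974283037 / 641172510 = 15.56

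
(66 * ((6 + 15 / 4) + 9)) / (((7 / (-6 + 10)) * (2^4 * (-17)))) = -2475 / 952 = -2.60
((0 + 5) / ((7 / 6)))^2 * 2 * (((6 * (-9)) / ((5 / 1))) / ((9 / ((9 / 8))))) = -2430 / 49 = -49.59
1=1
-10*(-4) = 40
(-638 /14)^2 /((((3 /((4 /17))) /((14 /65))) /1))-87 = -1204747 /23205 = -51.92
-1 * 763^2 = -582169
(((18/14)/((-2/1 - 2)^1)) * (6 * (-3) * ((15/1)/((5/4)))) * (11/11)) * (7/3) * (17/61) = 2754/61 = 45.15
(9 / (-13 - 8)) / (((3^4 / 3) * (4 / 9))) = -1 / 28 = -0.04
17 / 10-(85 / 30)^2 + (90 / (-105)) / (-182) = -725003 / 114660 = -6.32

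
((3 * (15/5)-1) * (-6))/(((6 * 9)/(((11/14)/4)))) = -11/63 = -0.17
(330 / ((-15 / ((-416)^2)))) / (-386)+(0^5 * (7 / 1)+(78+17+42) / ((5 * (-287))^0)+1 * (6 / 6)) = 1930250 / 193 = 10001.30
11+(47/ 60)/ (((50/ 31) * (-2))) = 64543/ 6000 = 10.76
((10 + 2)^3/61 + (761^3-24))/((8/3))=80650128615/488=165266657.00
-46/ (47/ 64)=-2944/ 47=-62.64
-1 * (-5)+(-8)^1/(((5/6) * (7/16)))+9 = -278/35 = -7.94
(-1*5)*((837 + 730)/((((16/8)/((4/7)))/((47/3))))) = -736490/21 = -35070.95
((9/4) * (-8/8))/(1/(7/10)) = -63/40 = -1.58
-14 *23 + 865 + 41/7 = 3842/7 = 548.86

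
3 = 3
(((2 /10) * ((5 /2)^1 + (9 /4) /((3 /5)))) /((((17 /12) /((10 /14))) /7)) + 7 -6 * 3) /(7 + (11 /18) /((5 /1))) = -10080 /10897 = -0.93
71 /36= 1.97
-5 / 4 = -1.25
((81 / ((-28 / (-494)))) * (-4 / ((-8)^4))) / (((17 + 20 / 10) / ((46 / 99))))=-2691 / 78848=-0.03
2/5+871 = 4357/5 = 871.40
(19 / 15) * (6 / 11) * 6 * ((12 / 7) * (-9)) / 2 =-12312 / 385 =-31.98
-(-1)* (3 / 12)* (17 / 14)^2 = 289 / 784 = 0.37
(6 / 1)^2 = 36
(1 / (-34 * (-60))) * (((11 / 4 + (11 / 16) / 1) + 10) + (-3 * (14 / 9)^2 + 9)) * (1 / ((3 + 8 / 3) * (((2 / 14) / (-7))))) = -321293 / 4993920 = -0.06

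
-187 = -187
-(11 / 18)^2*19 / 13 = -2299 / 4212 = -0.55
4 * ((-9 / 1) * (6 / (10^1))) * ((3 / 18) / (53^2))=-18 / 14045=-0.00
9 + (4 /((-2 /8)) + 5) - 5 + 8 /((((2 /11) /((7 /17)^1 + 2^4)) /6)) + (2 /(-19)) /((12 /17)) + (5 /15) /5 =41915291 /9690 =4325.62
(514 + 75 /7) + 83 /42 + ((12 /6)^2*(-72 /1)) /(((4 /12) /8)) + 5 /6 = -134074 /21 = -6384.48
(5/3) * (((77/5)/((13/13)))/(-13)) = -77/39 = -1.97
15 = 15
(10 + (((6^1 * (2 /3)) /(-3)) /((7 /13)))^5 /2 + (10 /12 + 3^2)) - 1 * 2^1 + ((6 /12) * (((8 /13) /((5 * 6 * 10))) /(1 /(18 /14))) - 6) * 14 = -112.70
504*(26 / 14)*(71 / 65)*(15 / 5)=15336 / 5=3067.20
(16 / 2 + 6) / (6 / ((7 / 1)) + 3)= 98 / 27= 3.63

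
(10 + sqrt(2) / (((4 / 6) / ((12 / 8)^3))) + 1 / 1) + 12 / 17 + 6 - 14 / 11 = 81 * sqrt(2) / 16 + 3073 / 187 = 23.59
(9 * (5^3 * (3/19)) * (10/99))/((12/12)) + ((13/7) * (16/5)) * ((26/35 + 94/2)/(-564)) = 209852774/12033175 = 17.44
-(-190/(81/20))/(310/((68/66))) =12920/82863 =0.16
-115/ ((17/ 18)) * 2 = -4140/ 17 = -243.53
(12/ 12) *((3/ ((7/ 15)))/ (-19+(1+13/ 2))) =-90/ 161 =-0.56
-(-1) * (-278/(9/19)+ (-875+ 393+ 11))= -9521/9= -1057.89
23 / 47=0.49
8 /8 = 1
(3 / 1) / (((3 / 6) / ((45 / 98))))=2.76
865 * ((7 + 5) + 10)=19030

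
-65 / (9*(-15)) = 13 / 27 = 0.48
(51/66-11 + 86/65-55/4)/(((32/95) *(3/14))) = -313.86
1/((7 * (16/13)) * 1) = 13/112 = 0.12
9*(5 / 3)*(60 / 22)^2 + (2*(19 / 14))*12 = 122088 / 847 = 144.14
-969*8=-7752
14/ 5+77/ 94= 1701/ 470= 3.62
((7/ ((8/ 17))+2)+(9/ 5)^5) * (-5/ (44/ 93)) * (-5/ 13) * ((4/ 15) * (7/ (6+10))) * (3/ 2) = 52924347/ 2080000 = 25.44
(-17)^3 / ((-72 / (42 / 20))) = 34391 / 240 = 143.30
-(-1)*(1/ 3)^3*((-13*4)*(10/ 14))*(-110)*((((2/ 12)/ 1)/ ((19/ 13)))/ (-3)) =-185900/ 32319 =-5.75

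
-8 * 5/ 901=-40/ 901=-0.04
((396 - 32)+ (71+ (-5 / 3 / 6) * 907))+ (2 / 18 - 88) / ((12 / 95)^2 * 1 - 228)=183.44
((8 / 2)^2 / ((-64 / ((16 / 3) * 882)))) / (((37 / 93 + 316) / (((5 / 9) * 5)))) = -12152 / 1177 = -10.32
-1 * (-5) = 5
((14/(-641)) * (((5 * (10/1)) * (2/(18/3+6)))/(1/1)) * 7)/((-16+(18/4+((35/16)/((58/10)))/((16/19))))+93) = -0.02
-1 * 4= -4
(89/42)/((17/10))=445/357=1.25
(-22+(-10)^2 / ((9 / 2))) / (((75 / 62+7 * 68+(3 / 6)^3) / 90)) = 4960 / 118379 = 0.04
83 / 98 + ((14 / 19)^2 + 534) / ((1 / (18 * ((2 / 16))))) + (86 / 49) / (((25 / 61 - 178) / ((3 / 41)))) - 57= 1146.57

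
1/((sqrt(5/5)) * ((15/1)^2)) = 1/225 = 0.00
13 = 13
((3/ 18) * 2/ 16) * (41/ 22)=41/ 1056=0.04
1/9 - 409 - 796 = -10844/9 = -1204.89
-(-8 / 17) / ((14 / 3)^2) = 18 / 833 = 0.02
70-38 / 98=3411 / 49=69.61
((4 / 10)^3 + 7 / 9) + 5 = 6572 / 1125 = 5.84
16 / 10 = 8 / 5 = 1.60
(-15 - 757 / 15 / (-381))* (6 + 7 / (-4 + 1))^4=-1244016488 / 462915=-2687.35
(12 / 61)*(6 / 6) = 0.20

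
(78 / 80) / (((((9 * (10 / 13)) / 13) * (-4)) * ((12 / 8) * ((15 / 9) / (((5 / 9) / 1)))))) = -2197 / 21600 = -0.10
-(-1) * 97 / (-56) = -97 / 56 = -1.73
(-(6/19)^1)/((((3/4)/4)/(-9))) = 288/19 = 15.16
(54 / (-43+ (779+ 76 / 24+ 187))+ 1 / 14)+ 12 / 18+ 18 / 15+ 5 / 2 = 2623582 / 583485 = 4.50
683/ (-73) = -683/ 73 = -9.36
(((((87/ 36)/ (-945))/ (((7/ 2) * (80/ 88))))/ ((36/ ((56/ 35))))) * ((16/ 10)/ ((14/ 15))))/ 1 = -638/ 10418625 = -0.00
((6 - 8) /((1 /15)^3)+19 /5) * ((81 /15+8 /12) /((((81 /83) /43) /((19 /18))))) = -208147288531 /109350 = -1903496.01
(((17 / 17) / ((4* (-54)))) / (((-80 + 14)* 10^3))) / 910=1 / 12972960000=0.00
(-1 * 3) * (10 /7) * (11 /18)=-55 /21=-2.62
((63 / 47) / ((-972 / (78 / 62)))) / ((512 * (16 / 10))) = -455 / 214843392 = -0.00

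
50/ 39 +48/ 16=167/ 39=4.28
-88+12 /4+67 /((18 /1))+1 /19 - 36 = -40091 /342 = -117.23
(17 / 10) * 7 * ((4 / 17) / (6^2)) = 7 / 90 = 0.08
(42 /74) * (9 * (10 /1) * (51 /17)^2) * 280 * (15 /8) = 8930250 /37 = 241358.11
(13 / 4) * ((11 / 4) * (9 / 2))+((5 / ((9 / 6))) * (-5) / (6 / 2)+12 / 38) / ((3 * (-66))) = 21801959 / 541728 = 40.25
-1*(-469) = 469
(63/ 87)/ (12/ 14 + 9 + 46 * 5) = 147/ 48691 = 0.00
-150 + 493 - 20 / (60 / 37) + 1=995 / 3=331.67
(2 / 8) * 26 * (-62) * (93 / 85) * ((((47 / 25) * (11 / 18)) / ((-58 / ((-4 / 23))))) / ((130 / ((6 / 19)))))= -0.00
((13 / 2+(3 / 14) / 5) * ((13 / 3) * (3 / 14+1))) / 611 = 0.06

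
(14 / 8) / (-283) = -7 / 1132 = -0.01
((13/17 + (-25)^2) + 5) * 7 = 75061/17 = 4415.35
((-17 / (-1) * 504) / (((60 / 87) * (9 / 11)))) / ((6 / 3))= 37961 / 5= 7592.20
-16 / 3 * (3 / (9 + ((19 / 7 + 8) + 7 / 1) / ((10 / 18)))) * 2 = -1120 / 1431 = -0.78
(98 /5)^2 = 384.16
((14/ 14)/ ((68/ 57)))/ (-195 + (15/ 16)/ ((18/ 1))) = -72/ 16745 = -0.00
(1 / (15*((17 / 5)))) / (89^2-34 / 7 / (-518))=1813 / 732400290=0.00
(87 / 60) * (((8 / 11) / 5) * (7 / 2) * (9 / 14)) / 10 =261 / 5500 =0.05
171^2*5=146205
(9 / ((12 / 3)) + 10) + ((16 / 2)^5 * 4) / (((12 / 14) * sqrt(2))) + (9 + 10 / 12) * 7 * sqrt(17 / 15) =108214.41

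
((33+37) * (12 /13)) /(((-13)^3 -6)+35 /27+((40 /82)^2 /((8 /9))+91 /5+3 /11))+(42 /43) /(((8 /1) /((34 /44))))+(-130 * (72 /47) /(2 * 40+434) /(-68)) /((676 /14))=446293357167073353 /6880579116142090216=0.06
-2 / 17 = -0.12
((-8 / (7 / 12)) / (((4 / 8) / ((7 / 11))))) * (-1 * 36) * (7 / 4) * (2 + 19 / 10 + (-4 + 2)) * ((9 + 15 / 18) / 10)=564984 / 275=2054.49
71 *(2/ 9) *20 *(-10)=-28400/ 9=-3155.56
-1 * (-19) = 19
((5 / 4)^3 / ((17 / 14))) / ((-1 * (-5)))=175 / 544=0.32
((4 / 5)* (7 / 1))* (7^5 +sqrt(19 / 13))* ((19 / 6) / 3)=266* sqrt(247) / 585 +4470662 / 45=99355.19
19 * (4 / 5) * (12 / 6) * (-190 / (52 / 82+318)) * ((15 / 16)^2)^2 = -749300625 / 53510144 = -14.00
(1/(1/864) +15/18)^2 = 26925721/36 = 747936.69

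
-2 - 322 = -324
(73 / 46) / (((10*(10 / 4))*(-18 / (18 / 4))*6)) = -73 / 27600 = -0.00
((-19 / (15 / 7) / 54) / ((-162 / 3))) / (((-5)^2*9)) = 133 / 9841500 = 0.00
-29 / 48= -0.60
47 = 47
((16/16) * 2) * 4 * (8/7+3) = 232/7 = 33.14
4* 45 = 180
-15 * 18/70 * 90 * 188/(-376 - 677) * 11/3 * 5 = 103400/91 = 1136.26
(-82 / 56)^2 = 1681 / 784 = 2.14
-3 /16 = -0.19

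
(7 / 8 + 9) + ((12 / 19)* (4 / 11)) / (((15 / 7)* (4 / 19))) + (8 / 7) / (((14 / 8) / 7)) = 46063 / 3080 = 14.96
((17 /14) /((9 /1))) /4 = 0.03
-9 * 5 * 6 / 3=-90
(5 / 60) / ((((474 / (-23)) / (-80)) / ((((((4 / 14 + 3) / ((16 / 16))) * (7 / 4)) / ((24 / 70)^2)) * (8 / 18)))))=3240125 / 460728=7.03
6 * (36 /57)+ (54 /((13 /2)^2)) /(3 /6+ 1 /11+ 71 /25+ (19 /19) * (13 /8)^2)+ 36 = 13724963676 /343124249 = 40.00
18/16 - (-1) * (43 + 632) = 5409/8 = 676.12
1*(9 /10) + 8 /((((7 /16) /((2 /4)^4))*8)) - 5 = -277 /70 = -3.96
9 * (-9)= -81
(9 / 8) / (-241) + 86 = 165799 / 1928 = 86.00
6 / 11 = 0.55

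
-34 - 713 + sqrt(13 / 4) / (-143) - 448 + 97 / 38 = -45313 / 38 - sqrt(13) / 286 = -1192.46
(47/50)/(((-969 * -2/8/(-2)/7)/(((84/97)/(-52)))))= 9212/10182575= 0.00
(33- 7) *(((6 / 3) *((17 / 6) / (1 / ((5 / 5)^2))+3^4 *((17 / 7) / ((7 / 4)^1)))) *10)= 8809060 / 147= 59925.58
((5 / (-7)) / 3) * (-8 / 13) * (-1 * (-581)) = 85.13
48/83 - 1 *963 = -79881/83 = -962.42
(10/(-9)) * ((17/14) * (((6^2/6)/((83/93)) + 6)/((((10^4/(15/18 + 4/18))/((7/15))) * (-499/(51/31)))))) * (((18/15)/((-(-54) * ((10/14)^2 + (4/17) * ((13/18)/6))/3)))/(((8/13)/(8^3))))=0.00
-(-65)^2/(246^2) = -4225/60516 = -0.07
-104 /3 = -34.67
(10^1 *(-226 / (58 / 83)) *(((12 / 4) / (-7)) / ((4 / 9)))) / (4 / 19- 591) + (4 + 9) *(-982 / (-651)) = 1214798149 / 84766710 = 14.33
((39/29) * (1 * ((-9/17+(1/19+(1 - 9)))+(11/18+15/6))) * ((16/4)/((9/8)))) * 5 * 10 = -324438400/252909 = -1282.83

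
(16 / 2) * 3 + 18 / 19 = 474 / 19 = 24.95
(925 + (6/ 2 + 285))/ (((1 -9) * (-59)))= 1213/ 472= 2.57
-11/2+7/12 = -59/12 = -4.92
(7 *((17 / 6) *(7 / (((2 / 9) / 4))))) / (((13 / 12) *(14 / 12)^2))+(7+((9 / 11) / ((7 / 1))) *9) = 1704524 / 1001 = 1702.82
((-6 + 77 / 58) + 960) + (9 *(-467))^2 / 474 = 87570499 / 2291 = 38223.70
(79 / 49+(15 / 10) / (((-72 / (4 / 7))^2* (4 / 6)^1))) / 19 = 11377 / 134064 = 0.08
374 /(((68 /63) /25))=17325 /2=8662.50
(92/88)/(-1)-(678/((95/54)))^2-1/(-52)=-766736144843/5162300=-148526.07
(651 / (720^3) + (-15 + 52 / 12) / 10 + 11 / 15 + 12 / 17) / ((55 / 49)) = 38610612761 / 116328960000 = 0.33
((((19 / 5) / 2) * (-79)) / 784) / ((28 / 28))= -1501 / 7840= -0.19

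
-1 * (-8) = 8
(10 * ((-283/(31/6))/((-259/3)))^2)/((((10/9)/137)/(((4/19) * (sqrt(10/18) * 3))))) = 127979659152 * sqrt(5)/1224831979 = 233.64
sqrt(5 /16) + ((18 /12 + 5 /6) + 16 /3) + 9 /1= sqrt(5) /4 + 50 /3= 17.23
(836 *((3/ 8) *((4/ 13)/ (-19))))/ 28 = -33/ 182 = -0.18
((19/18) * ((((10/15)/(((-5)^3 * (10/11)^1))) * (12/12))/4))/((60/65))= -0.00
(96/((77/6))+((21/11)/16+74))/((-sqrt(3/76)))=-100531 * sqrt(57)/1848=-410.71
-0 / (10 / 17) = 0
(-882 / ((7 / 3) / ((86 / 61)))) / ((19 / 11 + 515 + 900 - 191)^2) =-3933468 / 11089268629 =-0.00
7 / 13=0.54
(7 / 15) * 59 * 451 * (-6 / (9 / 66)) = -8195572 / 15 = -546371.47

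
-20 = -20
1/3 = 0.33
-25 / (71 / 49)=-1225 / 71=-17.25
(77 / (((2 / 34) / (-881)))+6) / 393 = -1153223 / 393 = -2934.41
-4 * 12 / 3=-16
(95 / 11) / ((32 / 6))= 285 / 176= 1.62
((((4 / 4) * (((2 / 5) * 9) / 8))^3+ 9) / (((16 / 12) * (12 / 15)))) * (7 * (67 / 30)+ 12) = 60292341 / 256000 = 235.52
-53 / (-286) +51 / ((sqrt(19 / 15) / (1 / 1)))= 53 / 286 +51*sqrt(285) / 19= 45.50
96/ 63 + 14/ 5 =454/ 105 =4.32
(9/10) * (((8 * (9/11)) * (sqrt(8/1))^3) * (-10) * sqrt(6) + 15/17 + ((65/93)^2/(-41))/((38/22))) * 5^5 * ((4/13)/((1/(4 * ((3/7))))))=1504102350000/1158113593- 3110400000 * sqrt(3)/1001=-5380690.09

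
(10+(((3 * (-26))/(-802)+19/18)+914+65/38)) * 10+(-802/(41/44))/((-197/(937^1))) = 7400703999196/553847967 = 13362.34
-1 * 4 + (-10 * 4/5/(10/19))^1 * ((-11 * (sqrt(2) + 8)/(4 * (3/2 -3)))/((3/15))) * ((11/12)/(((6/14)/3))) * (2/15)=-129284/135 -16093 * sqrt(2)/135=-1126.24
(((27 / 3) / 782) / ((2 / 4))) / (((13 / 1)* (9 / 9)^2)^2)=9 / 66079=0.00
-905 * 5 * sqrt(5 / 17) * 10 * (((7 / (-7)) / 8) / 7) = 22625 * sqrt(85) / 476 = 438.22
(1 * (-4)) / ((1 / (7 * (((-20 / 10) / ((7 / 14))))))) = 112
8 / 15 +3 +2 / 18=3.64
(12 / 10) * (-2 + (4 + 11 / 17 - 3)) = -36 / 85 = -0.42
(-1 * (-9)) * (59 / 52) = 531 / 52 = 10.21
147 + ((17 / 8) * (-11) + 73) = 196.62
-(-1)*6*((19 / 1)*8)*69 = 62928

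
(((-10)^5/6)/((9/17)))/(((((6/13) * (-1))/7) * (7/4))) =22100000/81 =272839.51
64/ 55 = 1.16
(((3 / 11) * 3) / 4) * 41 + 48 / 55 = 2037 / 220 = 9.26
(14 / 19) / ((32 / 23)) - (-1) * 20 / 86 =9963 / 13072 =0.76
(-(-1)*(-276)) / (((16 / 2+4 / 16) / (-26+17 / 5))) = 756.07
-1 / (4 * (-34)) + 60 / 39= 2733 / 1768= 1.55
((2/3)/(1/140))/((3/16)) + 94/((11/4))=52664/99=531.96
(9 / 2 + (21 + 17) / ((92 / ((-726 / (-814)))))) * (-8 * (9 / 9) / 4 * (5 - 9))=33144 / 851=38.95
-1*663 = -663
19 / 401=0.05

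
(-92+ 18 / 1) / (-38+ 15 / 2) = 148 / 61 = 2.43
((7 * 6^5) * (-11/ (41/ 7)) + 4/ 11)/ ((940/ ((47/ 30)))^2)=-2305187/ 8118000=-0.28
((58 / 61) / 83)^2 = 3364 / 25633969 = 0.00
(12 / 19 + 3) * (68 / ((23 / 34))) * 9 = 62424 / 19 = 3285.47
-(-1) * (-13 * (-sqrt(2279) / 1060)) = 13 * sqrt(2279) / 1060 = 0.59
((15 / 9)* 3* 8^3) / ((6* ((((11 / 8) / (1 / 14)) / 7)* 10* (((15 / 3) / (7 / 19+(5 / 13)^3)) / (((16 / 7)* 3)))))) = 13221888 / 1461005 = 9.05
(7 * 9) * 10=630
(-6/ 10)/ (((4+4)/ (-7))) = 21/ 40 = 0.52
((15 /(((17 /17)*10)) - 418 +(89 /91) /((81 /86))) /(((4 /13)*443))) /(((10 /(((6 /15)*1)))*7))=-1224947 /70330680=-0.02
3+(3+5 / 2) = 8.50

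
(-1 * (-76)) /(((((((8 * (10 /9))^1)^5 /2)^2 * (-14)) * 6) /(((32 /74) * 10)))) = -22082967873 /4345298944000000000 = -0.00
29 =29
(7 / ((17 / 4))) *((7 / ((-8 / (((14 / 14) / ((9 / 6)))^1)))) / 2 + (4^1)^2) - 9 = 1721 / 102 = 16.87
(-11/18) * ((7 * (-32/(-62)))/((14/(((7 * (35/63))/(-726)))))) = 70/82863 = 0.00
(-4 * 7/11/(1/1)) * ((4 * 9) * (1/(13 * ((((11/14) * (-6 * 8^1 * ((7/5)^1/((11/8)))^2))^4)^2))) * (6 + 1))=-2973506317138671875/329077982330615715132749119488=-0.00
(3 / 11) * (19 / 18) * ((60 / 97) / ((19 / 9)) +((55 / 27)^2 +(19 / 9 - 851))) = -1134553385 / 4667058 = -243.10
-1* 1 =-1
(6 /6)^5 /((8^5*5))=1 /163840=0.00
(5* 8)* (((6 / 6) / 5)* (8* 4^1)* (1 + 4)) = 1280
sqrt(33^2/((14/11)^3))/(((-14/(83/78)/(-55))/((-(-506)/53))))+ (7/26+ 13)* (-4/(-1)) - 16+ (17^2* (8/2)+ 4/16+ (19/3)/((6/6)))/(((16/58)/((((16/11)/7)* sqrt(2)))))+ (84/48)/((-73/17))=139197/3796+ 139748345* sqrt(154)/1890616+ 57797* sqrt(2)/66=2192.40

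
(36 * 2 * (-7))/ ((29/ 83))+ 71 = -39773/ 29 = -1371.48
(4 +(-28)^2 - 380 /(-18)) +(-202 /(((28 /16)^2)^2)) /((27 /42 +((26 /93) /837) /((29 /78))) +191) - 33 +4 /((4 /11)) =4904768542263908 /6232244568291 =787.00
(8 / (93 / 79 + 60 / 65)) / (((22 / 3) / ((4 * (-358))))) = -5882656 / 7909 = -743.79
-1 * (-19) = 19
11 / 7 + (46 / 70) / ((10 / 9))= 757 / 350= 2.16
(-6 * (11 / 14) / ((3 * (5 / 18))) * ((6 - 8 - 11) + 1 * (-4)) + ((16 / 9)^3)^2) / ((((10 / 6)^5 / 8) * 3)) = 19008263728 / 717609375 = 26.49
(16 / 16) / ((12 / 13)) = 13 / 12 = 1.08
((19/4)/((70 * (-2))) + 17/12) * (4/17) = 2323/7140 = 0.33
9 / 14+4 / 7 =17 / 14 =1.21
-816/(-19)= 816/19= 42.95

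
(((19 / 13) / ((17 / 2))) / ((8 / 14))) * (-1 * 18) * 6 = -7182 / 221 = -32.50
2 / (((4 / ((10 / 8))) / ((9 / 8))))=45 / 64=0.70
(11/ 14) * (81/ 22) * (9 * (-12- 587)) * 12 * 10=-1871447.14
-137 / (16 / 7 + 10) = -11.15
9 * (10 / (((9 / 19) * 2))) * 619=58805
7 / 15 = 0.47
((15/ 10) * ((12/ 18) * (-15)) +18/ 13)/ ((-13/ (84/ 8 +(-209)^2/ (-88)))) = -4071/ 8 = -508.88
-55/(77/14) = -10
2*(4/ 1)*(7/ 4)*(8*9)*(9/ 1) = 9072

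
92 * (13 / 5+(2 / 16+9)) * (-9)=-97083 / 10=-9708.30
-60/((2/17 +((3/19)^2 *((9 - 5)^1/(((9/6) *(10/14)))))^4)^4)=-15904581445345419162711127180204849113304862551116943359375/50909996830230692180399059495412685665486978985611524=-312405.86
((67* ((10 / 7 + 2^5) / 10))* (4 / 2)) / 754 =603 / 1015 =0.59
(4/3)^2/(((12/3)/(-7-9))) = -64/9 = -7.11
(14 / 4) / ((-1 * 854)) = -1 / 244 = -0.00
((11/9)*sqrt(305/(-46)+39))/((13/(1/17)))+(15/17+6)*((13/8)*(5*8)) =11*sqrt(68494)/91494+7605/17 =447.38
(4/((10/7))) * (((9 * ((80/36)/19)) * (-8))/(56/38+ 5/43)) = -19264/1299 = -14.83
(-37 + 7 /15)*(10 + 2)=-2192 /5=-438.40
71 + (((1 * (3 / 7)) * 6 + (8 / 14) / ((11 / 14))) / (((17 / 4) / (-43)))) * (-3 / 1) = 224003 / 1309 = 171.13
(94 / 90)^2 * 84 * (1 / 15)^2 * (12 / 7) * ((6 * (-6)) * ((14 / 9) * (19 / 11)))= -37606016 / 556875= -67.53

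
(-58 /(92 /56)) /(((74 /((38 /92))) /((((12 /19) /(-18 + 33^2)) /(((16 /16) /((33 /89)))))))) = -1276 /29613949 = -0.00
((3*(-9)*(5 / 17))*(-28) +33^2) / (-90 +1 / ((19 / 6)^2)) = -894197 / 61302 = -14.59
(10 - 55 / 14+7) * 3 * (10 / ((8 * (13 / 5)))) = 13725 / 728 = 18.85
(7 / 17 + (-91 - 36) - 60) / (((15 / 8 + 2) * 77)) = -25376 / 40579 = -0.63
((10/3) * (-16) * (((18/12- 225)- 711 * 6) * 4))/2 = 478880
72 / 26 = 2.77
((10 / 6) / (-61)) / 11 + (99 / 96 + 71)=4639805 / 64416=72.03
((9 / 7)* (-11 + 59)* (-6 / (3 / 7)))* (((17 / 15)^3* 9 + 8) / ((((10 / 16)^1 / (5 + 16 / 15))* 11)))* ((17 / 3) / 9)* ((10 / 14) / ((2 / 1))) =-223842944 / 61875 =-3617.66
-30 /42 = -5 /7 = -0.71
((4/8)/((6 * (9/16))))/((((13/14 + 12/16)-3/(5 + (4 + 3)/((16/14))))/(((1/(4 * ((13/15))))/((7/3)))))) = 1780/136929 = 0.01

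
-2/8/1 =-0.25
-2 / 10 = -1 / 5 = -0.20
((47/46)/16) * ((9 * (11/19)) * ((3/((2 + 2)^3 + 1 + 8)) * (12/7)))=41877/1786456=0.02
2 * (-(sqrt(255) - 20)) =40 - 2 * sqrt(255) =8.06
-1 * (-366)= 366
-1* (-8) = 8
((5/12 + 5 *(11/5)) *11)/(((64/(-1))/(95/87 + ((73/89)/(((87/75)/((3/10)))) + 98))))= -2317499261/11893248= -194.86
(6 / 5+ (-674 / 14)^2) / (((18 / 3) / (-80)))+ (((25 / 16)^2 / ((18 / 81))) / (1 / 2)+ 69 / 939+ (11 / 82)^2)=-611767750381741 / 19800189696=-30897.07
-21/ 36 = -7/ 12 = -0.58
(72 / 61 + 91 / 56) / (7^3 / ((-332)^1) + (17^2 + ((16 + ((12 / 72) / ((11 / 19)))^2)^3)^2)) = 0.00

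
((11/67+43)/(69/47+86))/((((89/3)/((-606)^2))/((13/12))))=162227604708/24513893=6617.78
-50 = -50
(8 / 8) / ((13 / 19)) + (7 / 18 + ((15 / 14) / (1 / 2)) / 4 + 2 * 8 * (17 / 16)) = 19.39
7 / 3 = 2.33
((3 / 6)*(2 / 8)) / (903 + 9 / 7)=7 / 50640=0.00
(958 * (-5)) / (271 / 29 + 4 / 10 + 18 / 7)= -4861850 / 12501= -388.92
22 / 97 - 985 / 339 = -88087 / 32883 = -2.68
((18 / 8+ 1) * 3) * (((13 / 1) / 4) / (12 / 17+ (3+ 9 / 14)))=20111 / 2760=7.29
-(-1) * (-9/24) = -3/8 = -0.38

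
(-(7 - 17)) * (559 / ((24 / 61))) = 170495 / 12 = 14207.92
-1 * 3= -3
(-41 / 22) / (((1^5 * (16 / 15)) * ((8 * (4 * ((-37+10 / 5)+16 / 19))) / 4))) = 11685 / 1827584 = 0.01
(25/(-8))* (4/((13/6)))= -75/13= -5.77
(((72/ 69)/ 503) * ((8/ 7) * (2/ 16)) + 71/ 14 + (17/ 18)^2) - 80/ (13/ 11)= -21055652447/ 341100396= -61.73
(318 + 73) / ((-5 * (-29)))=391 / 145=2.70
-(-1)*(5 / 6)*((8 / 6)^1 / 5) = 2 / 9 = 0.22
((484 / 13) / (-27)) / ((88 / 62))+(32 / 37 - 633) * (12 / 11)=-98653255 / 142857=-690.57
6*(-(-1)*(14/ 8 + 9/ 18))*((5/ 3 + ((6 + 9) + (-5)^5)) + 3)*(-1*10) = 419220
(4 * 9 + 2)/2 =19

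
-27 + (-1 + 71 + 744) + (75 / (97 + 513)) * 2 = 48022 / 61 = 787.25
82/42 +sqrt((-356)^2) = 7517/21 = 357.95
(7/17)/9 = 7/153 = 0.05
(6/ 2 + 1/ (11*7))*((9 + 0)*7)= 2088/ 11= 189.82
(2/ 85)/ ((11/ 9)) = 18/ 935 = 0.02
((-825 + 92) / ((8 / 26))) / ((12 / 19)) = -181051 / 48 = -3771.90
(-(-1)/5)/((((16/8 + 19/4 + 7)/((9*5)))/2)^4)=26873856/73205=367.10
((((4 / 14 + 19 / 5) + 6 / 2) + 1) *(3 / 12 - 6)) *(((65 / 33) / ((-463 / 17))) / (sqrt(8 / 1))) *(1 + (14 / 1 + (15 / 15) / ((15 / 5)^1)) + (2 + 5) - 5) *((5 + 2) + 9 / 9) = 37400714 *sqrt(2) / 320859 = 164.85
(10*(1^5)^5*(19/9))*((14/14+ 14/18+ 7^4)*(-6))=-8217500/27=-304351.85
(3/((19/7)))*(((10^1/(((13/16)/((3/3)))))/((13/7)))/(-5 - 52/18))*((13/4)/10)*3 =-15876/17537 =-0.91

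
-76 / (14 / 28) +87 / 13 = -1889 / 13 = -145.31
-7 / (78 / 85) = -595 / 78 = -7.63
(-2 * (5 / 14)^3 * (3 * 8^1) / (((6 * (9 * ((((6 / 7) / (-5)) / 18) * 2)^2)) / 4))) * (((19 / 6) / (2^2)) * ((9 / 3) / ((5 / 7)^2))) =-2078.12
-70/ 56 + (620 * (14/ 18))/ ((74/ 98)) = 848975/ 1332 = 637.37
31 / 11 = 2.82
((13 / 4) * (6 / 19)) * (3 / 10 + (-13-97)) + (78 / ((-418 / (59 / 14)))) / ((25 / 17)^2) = -413116353 / 3657500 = -112.95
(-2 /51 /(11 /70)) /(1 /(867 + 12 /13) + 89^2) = -131635 /4178171668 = -0.00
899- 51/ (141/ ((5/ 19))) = 898.90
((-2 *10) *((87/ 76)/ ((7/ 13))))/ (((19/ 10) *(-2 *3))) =9425/ 2527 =3.73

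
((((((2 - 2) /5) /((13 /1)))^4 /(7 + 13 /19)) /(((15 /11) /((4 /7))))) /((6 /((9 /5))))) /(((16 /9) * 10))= 0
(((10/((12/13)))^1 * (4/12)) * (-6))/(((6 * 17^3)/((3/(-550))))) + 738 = 2393024053/3242580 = 738.00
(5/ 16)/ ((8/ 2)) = 5/ 64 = 0.08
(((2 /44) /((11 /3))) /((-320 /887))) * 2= -2661 /38720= -0.07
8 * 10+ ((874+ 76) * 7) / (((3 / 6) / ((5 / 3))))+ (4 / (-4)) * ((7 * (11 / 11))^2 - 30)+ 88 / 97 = 6468515 / 291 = 22228.57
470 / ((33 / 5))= 2350 / 33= 71.21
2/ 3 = 0.67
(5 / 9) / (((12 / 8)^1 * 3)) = 10 / 81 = 0.12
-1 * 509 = -509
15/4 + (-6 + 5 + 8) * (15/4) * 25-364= 296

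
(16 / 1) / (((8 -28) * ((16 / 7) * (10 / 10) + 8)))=-7 / 90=-0.08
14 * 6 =84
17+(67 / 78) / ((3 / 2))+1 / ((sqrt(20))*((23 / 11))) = 11*sqrt(5) / 230+2056 / 117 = 17.68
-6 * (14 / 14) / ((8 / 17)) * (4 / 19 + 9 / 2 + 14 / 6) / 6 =-13651 / 912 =-14.97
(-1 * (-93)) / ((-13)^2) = 93 / 169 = 0.55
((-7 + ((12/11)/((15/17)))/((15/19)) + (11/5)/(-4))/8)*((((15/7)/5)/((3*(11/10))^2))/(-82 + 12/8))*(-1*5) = -2015/1102068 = -0.00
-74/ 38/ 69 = -37/ 1311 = -0.03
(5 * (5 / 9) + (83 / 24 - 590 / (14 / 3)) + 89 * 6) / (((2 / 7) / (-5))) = -1042795 / 144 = -7241.63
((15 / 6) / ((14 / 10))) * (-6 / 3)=-25 / 7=-3.57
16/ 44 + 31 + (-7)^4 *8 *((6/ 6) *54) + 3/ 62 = 707413647/ 682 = 1037263.41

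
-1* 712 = -712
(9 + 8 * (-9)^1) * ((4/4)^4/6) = -21/2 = -10.50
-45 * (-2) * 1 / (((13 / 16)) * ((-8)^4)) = 45 / 1664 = 0.03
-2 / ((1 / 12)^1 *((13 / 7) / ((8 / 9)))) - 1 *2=-526 / 39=-13.49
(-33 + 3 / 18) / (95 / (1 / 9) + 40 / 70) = -1379 / 35934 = -0.04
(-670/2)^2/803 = 139.76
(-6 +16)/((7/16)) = 160/7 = 22.86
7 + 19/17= 138/17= 8.12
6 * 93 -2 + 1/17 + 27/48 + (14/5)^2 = 3838337/6800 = 564.46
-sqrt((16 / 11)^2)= -16 / 11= -1.45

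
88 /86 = 44 /43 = 1.02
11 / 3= 3.67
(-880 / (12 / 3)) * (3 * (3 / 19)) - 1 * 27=-2493 / 19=-131.21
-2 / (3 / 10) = -20 / 3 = -6.67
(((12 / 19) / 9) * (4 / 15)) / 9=16 / 7695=0.00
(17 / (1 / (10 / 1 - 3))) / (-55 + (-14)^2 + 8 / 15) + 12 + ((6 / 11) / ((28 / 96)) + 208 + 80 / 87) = 289133389 / 1292907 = 223.63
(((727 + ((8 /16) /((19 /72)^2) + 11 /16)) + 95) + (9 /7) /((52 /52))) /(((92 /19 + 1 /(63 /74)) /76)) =302446701 /28808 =10498.71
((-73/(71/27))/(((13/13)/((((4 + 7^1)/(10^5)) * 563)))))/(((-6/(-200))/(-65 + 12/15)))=1306085121/355000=3679.11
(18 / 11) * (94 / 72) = 47 / 22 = 2.14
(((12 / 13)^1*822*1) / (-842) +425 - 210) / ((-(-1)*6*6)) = 1171763 / 197028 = 5.95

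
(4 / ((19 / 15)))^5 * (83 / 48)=1344600000 / 2476099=543.03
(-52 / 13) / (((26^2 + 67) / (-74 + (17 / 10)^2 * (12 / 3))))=6244 / 18575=0.34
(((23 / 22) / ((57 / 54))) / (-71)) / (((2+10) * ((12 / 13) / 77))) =-2093 / 21584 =-0.10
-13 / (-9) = 1.44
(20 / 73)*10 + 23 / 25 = 6679 / 1825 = 3.66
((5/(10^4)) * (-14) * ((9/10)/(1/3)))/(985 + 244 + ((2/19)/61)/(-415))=-6060411/394087042000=-0.00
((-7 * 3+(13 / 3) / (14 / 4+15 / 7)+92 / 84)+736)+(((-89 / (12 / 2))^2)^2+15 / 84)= 35210354485 / 716688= 49129.26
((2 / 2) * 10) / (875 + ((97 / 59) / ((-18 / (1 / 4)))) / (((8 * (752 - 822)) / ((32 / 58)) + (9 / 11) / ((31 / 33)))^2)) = 41985016413120 / 3673688936054783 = 0.01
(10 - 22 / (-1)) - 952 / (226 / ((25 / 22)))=33826 / 1243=27.21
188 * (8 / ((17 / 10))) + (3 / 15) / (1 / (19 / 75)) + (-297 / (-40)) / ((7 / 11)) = 320023513 / 357000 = 896.42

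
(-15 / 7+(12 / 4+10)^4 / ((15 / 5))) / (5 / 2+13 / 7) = 399764 / 183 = 2184.50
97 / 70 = 1.39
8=8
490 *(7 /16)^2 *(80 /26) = 288.58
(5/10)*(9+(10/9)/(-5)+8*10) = 799/18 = 44.39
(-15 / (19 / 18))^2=201.94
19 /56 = 0.34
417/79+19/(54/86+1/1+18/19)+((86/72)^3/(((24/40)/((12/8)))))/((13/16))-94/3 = -2645121112/196903629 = -13.43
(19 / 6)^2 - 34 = -863 / 36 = -23.97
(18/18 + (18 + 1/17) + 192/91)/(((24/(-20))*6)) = -13645/4641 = -2.94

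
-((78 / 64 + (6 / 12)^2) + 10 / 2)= -207 / 32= -6.47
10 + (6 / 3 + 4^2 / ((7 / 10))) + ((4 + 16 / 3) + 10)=1138 / 21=54.19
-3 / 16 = -0.19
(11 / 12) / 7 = 11 / 84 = 0.13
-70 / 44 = -35 / 22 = -1.59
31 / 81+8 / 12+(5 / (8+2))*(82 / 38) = 6551 / 3078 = 2.13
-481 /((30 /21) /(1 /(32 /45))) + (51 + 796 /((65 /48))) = 165.33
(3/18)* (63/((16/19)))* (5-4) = 12.47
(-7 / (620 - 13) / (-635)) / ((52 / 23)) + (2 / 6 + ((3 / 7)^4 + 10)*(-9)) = -12989075976157 / 144370737420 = -89.97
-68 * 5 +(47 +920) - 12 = 615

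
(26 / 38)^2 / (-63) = -169 / 22743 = -0.01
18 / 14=9 / 7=1.29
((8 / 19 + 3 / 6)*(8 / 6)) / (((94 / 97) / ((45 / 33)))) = 16975 / 9823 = 1.73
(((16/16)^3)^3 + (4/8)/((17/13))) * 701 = 32947/34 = 969.03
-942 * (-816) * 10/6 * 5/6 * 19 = 20284400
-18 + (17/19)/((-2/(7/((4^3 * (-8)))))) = -17.99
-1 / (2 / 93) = -93 / 2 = -46.50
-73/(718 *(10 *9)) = -73/64620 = -0.00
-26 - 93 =-119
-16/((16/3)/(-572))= 1716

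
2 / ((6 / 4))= 4 / 3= 1.33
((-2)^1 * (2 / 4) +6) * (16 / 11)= 80 / 11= 7.27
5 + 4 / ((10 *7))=177 / 35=5.06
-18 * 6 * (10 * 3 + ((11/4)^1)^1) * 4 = -14148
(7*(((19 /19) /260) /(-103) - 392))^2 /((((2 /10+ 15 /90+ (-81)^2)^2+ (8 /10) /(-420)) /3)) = 1020589853467513581 /1945137518346294220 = 0.52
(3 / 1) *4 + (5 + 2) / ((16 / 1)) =199 / 16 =12.44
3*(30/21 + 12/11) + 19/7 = 113/11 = 10.27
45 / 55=0.82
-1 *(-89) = 89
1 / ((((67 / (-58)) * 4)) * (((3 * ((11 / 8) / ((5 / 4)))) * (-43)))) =145 / 95073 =0.00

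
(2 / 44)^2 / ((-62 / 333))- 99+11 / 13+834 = 287052199 / 390104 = 735.84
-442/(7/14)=-884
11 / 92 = 0.12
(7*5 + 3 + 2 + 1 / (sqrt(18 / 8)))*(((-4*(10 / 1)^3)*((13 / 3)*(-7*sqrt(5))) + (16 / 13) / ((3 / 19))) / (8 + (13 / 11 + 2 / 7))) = 2855776 / 85293 + 3419416000*sqrt(5) / 6561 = 1165411.72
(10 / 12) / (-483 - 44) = -5 / 3162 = -0.00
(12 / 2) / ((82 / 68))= 204 / 41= 4.98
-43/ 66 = -0.65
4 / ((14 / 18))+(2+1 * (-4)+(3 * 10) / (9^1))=6.48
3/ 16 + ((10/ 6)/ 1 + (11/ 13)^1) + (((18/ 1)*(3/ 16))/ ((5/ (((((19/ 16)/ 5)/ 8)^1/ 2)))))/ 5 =26980007/ 9984000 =2.70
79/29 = 2.72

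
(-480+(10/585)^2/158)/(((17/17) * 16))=-259543439/8651448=-30.00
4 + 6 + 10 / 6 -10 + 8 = 29 / 3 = 9.67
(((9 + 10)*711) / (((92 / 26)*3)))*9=526851 / 46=11453.28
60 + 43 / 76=4603 / 76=60.57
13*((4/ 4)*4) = 52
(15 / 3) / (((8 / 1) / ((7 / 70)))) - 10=-159 / 16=-9.94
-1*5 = -5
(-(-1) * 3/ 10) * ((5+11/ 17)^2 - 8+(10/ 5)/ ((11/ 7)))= 23997/ 3179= 7.55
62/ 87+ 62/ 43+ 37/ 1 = 146477/ 3741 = 39.15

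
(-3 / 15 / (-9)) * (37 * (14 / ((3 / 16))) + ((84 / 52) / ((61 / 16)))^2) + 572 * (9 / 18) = 5898419818 / 16978923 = 347.40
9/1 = 9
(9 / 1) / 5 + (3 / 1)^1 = 4.80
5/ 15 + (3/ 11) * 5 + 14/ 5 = 4.50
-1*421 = -421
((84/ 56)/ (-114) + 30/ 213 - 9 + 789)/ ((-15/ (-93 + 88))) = 4209569/ 16188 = 260.04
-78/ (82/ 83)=-3237/ 41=-78.95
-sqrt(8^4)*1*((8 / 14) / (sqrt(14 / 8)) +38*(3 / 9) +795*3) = -460352 / 3-512*sqrt(7) / 49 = -153478.31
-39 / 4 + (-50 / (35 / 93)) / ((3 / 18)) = -22593 / 28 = -806.89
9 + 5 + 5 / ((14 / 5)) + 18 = 473 / 14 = 33.79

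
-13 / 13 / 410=-1 / 410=-0.00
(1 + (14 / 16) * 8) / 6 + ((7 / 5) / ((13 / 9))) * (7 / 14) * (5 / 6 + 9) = 4757 / 780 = 6.10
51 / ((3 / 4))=68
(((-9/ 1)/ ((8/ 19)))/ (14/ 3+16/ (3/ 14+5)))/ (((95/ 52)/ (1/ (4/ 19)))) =-486837/ 67760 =-7.18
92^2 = 8464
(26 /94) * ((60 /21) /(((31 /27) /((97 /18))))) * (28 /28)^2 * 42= 226980 /1457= 155.79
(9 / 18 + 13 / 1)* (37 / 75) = 333 / 50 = 6.66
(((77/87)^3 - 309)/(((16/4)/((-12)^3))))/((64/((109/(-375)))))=-11064638723/18291750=-604.90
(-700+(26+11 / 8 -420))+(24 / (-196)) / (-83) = -35549599 / 32536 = -1092.62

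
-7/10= -0.70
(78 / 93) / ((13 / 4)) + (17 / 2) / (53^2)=45471 / 174158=0.26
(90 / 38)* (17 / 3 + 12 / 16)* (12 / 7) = 495 / 19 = 26.05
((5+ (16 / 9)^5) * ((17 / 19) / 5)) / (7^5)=22844957 / 94281471585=0.00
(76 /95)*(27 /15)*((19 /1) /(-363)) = -228 /3025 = -0.08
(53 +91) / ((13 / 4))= 576 / 13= 44.31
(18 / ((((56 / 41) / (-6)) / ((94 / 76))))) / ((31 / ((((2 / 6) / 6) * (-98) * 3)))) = 121401 / 2356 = 51.53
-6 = -6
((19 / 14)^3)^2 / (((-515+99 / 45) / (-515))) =121143143575 / 19305730304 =6.27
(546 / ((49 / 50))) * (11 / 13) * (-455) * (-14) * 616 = 1849848000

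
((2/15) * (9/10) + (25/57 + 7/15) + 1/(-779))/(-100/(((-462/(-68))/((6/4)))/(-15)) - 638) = -767767/230058175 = -0.00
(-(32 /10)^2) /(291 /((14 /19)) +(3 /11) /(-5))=-39424 /1520265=-0.03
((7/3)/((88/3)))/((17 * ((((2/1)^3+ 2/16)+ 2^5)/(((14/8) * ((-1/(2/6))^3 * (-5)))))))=2205/80036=0.03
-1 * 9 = -9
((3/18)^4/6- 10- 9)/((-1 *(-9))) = -147743/69984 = -2.11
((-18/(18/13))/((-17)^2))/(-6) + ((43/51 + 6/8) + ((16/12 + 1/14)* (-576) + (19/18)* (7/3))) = -175896937/218484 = -805.08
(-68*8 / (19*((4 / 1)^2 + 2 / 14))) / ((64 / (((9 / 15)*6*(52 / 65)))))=-4284 / 53675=-0.08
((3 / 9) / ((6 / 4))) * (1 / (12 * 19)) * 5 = 5 / 1026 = 0.00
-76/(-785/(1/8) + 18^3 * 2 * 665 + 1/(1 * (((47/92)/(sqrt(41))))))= -81321750470/8292978108302411 + 20539 * sqrt(41)/8292978108302411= -0.00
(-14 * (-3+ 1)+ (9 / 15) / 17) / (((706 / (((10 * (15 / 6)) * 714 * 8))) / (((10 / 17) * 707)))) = 14152160400 / 6001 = 2358300.35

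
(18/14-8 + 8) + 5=44/7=6.29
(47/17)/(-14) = -47/238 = -0.20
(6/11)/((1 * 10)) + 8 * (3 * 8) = 10563/55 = 192.05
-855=-855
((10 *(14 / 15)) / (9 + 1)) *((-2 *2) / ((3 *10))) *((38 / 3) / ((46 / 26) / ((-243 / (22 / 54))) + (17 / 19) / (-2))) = 127724688 / 36489875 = 3.50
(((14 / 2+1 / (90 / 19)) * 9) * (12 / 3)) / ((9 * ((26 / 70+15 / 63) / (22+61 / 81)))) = 8372749 / 7776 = 1076.74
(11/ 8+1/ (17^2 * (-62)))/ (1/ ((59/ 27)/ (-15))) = -0.20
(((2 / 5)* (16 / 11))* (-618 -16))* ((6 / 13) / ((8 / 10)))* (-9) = 273888 / 143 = 1915.30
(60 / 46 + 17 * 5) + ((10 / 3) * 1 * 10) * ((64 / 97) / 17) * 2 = 10114195 / 113781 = 88.89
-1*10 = -10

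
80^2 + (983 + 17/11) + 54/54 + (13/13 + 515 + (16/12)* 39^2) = 109225/11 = 9929.55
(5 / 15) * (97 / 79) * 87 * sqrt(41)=228.00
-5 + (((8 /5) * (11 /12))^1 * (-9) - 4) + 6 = -81 /5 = -16.20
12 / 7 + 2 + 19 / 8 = 6.09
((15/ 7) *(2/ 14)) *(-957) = -14355/ 49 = -292.96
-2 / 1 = -2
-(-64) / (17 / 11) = 704 / 17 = 41.41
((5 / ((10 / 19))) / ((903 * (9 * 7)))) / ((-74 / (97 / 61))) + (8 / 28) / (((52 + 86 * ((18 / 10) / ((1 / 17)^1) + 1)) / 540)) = 16507311689 / 296343675684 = 0.06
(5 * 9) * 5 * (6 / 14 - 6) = -8775 / 7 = -1253.57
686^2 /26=235298 /13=18099.85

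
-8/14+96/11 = 628/77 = 8.16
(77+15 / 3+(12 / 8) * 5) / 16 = 179 / 32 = 5.59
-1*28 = -28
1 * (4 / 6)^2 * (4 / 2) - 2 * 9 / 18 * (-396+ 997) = -5401 / 9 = -600.11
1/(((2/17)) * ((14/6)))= 51/14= 3.64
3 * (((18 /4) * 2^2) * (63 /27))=126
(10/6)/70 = 1/42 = 0.02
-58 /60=-29 /30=-0.97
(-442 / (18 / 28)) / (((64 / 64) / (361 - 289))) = -49504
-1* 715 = -715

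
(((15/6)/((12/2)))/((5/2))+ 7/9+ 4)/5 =89/90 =0.99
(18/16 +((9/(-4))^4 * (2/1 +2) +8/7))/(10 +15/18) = 10833/1120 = 9.67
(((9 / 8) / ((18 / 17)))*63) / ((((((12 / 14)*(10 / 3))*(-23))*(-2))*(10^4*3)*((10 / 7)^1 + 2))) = 5831 / 1177600000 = 0.00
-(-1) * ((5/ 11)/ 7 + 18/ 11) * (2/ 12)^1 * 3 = 131/ 154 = 0.85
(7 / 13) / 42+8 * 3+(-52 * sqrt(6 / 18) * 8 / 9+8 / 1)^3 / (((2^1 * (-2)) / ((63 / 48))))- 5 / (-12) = -8075621 / 1404+9996896 * sqrt(3) / 2187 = 2165.43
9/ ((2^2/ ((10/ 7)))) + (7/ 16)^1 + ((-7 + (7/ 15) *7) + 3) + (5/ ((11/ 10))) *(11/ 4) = 25903/ 1680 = 15.42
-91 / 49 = -13 / 7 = -1.86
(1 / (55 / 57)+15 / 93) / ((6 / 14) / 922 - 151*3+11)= -13179068 / 4863793825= -0.00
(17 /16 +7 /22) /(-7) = -243 /1232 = -0.20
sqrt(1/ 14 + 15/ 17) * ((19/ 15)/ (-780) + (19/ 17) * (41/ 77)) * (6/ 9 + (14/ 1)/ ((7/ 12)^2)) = 3990259331 * sqrt(54026)/ 38272934700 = 24.23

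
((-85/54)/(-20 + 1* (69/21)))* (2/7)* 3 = 85/1053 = 0.08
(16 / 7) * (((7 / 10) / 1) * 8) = 64 / 5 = 12.80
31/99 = 0.31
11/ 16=0.69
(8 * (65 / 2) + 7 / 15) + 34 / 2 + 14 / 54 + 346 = 84203 / 135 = 623.73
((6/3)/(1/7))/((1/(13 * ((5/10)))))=91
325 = 325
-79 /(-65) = 79 /65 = 1.22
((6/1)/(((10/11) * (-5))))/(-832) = 33/20800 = 0.00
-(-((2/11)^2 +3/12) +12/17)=-3479/8228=-0.42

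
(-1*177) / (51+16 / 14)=-1239 / 365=-3.39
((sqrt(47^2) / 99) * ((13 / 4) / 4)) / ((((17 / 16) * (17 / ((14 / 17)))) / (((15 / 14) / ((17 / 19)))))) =58045 / 2756193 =0.02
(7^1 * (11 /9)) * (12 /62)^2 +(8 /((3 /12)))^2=1024.32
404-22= 382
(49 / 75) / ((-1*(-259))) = 7 / 2775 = 0.00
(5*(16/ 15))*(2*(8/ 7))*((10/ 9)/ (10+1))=2560/ 2079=1.23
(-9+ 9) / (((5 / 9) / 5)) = 0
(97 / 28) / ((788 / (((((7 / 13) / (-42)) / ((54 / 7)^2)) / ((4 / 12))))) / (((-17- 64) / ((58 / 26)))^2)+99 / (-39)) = -79443 / 21264868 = -0.00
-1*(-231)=231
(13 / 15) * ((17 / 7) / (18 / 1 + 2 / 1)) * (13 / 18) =2873 / 37800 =0.08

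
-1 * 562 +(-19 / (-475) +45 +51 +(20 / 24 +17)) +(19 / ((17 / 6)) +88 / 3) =-1050823 / 2550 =-412.09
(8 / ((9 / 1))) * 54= 48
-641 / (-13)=641 / 13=49.31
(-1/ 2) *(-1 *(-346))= -173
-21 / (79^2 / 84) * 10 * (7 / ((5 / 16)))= -395136 / 6241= -63.31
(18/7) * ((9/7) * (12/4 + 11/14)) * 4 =17172/343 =50.06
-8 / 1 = -8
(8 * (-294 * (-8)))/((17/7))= 131712/17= 7747.76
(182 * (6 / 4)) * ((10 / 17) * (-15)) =-40950 / 17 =-2408.82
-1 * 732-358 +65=-1025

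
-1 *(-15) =15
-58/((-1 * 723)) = 58/723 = 0.08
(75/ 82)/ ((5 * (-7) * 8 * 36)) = -5/ 55104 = -0.00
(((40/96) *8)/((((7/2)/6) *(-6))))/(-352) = 5/1848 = 0.00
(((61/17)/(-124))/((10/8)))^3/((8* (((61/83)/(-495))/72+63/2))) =-16785925893/340955665676714425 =-0.00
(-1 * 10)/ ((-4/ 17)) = 85/ 2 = 42.50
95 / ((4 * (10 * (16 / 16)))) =19 / 8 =2.38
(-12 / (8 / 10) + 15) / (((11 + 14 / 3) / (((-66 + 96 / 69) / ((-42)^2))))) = 0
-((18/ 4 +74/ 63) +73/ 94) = -19102/ 2961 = -6.45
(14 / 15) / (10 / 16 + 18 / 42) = 784 / 885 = 0.89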